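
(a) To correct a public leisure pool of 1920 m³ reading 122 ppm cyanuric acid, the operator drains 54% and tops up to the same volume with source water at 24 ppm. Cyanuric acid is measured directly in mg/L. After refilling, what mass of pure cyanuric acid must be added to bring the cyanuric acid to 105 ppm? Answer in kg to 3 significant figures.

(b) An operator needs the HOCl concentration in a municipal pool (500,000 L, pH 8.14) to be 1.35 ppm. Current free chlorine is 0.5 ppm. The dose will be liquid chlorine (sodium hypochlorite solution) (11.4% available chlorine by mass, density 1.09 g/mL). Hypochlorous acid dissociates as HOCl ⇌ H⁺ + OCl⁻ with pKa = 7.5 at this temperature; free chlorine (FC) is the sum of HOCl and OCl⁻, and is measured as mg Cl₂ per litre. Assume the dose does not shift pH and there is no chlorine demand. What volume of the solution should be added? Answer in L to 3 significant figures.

(a) 69.0 kg; (b) 27.1 L

(a) Volume: 1920 m³ = 1,920,000 L.
(a) After draining 54% and refilling: 122 × 0.46 + 24 × 0.54 = 69.08 ppm.
(a) Deficit to target: 105 − 69.08 = 35.92 mg/L.
(a) Mass: 35.92 mg/L × 1,920,000 L = 68,970 g cyanuric acid.

(b) [OCl⁻]/[HOCl] = 10^(pH − pKa) = 10^(8.14 − 7.5) = 4.365; fraction as HOCl = 1/(1 + 4.365) = 0.1864.
(b) Free chlorine required for 1.35 ppm HOCl: 1.35 / 0.1864 = 7.243 ppm.
(b) FC to add: 7.243 − 0.5 = 6.743 mg/L as Cl₂.
(b) Cl₂ equivalent: 6.743 mg/L × 500,000 L = 3371 g.
(b) Product at 11.4% available Cl: 3371 / 0.114 = 29,570 g.
(b) Volume: 29,570 g ÷ 1.09 g/mL = 27,130 mL.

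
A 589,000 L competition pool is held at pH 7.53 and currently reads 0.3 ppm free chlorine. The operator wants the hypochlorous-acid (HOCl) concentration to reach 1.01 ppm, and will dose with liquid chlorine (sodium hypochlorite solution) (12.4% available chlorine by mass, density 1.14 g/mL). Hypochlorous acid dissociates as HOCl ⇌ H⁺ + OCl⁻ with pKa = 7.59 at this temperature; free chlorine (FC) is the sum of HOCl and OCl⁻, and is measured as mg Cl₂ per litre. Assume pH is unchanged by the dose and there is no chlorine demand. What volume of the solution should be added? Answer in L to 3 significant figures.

[OCl⁻]/[HOCl] = 10^(pH − pKa) = 10^(7.53 − 7.59) = 0.871; fraction as HOCl = 1/(1 + 0.871) = 0.5345.
Free chlorine required for 1.01 ppm HOCl: 1.01 / 0.5345 = 1.89 ppm.
FC to add: 1.89 − 0.3 = 1.59 mg/L as Cl₂.
Cl₂ equivalent: 1.59 mg/L × 589,000 L = 936.3 g.
Product at 12.4% available Cl: 936.3 / 0.124 = 7551 g.
Volume: 7551 g ÷ 1.14 g/mL = 6624 mL.

6.62 L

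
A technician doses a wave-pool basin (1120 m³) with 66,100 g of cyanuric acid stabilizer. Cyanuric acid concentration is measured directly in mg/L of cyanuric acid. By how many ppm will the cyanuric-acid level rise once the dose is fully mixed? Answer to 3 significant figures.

59.0 ppm

Volume: 1120 m³ = 1,120,000 L.
Rise: 66,100 g / 1,120,000 L × 1000 = 59.02 mg/L.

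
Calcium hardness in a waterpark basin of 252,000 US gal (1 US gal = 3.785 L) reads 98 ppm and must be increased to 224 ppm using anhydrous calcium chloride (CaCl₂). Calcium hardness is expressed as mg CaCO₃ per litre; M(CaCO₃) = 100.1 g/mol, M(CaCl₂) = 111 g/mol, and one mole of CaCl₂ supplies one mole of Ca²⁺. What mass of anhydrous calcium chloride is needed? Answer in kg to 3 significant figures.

133 kg

Volume: 252,000 US gal × 3.785 L/gal = 953,820 L.
Hardness to add: (224 − 98) = 126 mg/L as CaCO₃ × 953,820 L = 120,200 g as CaCO₃.
Moles of Ca²⁺ (1 mol Ca²⁺ ≡ 1 mol CaCO₃): 120,200 / 100.1 g/mol = 1201 mol.
Mass of CaCl₂: 1201 × 111 = 133,300 g.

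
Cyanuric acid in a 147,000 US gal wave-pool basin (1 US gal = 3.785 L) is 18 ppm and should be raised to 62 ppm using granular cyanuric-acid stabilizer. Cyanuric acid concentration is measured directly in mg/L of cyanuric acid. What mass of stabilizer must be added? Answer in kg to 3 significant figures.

24.5 kg

Volume: 147,000 US gal × 3.785 L/gal = 556,395 L.
CYA to add: (62 − 18) = 44 mg/L × 556,395 L = 24,480 g cyanuric acid.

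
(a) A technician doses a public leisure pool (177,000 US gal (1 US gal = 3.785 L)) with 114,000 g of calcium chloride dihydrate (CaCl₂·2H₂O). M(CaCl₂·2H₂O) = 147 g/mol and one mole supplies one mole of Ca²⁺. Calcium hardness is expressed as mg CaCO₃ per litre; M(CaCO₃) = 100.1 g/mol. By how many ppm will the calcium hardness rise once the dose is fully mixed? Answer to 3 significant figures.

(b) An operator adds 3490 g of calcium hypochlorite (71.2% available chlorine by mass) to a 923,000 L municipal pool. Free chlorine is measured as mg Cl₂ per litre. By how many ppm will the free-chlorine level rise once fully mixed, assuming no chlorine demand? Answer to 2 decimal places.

(a) Volume: 177,000 US gal × 3.785 L/gal = 669,945 L.
(a) Moles of Ca²⁺: 114,000 g ÷ 147 g/mol = 775.5 mol.
(a) As CaCO₃: 775.5 mol × 100.1 g/mol = 77,630 g.
(a) Rise: 77,630 g / 669,945 L × 1000 = 115.9 mg/L.

(b) Available chlorine delivered: 3490 g × 0.712 = 2485 g as Cl₂.
(b) Concentration rise: 2485 g / 923,000 L = 2.692 mg/L = 2.69 ppm.

(a) 116 ppm; (b) 2.69 ppm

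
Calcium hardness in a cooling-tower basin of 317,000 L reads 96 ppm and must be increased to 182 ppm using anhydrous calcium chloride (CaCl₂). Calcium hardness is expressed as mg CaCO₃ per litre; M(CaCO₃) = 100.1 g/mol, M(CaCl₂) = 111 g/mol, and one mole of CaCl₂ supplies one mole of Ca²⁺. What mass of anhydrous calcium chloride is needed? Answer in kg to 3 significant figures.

Hardness to add: (182 − 96) = 86 mg/L as CaCO₃ × 317,000 L = 27,260 g as CaCO₃.
Moles of Ca²⁺ (1 mol Ca²⁺ ≡ 1 mol CaCO₃): 27,260 / 100.1 g/mol = 272.3 mol.
Mass of CaCl₂: 272.3 × 111 = 30,230 g.

30.2 kg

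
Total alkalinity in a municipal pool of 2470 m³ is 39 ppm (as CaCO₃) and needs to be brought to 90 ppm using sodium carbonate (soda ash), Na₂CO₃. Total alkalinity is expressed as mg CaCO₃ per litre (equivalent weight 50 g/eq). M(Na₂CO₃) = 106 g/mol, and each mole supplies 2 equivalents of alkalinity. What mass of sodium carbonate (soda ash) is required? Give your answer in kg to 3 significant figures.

134 kg

Volume: 2470 m³ = 2,470,000 L.
Alkalinity to add: (90 − 39) = 51 mg/L as CaCO₃ × 2,470,000 L = 126,000 g as CaCO₃.
Equivalents: 126,000 g ÷ 50 g/eq = 2519 eq.
Each mole of Na₂CO₃ supplies 2 eq, so 2519 / 2 = 1260 mol.
Mass: 1260 mol × 106 g/mol = 133,500 g.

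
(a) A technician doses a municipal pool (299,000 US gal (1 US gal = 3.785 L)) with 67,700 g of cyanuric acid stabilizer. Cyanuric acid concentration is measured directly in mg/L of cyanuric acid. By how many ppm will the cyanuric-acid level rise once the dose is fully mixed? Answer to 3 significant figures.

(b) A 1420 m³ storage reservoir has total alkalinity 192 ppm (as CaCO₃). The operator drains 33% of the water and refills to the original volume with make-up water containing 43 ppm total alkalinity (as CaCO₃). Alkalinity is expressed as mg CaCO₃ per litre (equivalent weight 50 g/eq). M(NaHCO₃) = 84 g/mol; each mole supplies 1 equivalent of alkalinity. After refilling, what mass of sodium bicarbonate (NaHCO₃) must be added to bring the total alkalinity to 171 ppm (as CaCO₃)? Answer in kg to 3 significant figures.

(a) Volume: 299,000 US gal × 3.785 L/gal = 1,131,715 L.
(a) Rise: 67,700 g / 1,131,715 L × 1000 = 59.82 mg/L.

(b) Volume: 1420 m³ = 1,420,000 L.
(b) After draining 33% and refilling: 192 × 0.67 + 43 × 0.33 = 142.83 ppm.
(b) Deficit to target: 171 − 142.83 = 28.17 mg/L.
(b) As CaCO₃: 28.17 mg/L × 1,420,000 L = 40,000 g; ÷ 50 g/eq ÷ 1 = 800 mol NaHCO₃.
(b) Mass: 800 × 84 = 67,200 g.

(a) 59.8 ppm; (b) 67.2 kg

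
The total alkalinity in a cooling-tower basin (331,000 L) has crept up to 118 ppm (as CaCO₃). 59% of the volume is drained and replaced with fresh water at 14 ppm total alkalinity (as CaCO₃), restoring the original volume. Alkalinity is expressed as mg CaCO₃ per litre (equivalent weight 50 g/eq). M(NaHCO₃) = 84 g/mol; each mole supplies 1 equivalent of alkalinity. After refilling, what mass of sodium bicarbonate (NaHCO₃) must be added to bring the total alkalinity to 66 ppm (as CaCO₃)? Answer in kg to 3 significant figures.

5.20 kg

After draining 59% and refilling: 118 × 0.41 + 14 × 0.59 = 56.64 ppm.
Deficit to target: 66 − 56.64 = 9.36 mg/L.
As CaCO₃: 9.36 mg/L × 331,000 L = 3098 g; ÷ 50 g/eq ÷ 1 = 61.96 mol NaHCO₃.
Mass: 61.96 × 84 = 5205 g.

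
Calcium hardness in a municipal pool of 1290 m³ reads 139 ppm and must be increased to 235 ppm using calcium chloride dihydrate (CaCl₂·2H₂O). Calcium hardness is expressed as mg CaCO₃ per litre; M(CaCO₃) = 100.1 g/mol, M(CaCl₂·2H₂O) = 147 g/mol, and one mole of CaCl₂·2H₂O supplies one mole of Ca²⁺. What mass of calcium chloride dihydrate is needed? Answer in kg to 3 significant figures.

182 kg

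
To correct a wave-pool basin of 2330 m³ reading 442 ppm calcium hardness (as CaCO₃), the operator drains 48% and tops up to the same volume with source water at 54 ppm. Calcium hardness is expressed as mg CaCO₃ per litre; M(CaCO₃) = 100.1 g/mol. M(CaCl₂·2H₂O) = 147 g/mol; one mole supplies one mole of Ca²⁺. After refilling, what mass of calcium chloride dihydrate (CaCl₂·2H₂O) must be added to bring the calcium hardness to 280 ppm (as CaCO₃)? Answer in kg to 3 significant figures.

Volume: 2330 m³ = 2,330,000 L.
After draining 48% and refilling: 442 × 0.52 + 54 × 0.48 = 255.76 ppm.
Deficit to target: 280 − 255.76 = 24.24 mg/L.
As CaCO₃: 24.24 mg/L × 2,330,000 L = 56,480 g; ÷ 100.1 = 564.2 mol Ca²⁺.
Mass: 564.2 × 147 = 82,940 g.

82.9 kg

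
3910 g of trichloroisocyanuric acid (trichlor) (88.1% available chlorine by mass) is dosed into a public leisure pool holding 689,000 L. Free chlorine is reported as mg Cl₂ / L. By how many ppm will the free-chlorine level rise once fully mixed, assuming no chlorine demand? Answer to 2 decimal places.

Available chlorine delivered: 3910 g × 0.881 = 3445 g as Cl₂.
Concentration rise: 3445 g / 689,000 L = 5 mg/L = 5.00 ppm.

5.00 ppm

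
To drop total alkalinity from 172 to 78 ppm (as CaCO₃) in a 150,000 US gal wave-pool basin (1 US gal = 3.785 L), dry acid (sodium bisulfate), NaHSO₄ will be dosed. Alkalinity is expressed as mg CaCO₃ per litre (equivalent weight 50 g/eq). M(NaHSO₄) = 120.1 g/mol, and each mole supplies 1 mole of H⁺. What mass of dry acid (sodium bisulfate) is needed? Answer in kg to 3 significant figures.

128 kg

Volume: 150,000 US gal × 3.785 L/gal = 567,750 L.
Alkalinity to neutralize: (172 − 78) = 94 mg/L as CaCO₃ × 567,750 L = 53,370 g as CaCO₃.
Equivalents of H⁺ required: 53,370 ÷ 50 g/eq = 1067 eq = 1067 mol NaHSO₄.
Mass of NaHSO₄: 1067 × 120.1 = 128,200 g.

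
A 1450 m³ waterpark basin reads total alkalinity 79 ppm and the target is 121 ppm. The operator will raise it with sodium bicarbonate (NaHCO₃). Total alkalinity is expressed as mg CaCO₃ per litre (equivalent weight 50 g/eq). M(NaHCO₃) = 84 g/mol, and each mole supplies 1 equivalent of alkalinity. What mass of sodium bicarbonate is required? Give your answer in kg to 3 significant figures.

Volume: 1450 m³ = 1,450,000 L.
Alkalinity to add: (121 − 79) = 42 mg/L as CaCO₃ × 1,450,000 L = 60,900 g as CaCO₃.
Equivalents: 60,900 g ÷ 50 g/eq = 1218 eq.
NaHCO₃ supplies 1 eq per mole → 1218 mol.
Mass: 1218 mol × 84 g/mol = 102,300 g.

102 kg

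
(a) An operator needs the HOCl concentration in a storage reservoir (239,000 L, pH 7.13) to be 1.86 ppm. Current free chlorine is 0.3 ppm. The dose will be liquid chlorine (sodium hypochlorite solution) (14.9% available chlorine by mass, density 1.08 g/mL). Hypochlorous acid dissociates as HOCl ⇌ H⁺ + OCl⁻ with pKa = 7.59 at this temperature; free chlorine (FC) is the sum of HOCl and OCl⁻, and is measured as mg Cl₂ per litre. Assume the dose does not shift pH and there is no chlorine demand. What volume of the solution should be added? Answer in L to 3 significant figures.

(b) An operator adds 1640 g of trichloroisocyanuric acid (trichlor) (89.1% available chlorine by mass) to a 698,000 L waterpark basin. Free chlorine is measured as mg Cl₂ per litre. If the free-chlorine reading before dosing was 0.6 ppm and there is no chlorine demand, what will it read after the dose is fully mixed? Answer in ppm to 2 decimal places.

(a) 3.27 L; (b) 2.69 ppm

(a) [OCl⁻]/[HOCl] = 10^(pH − pKa) = 10^(7.13 − 7.59) = 0.3467; fraction as HOCl = 1/(1 + 0.3467) = 0.7425.
(a) Free chlorine required for 1.86 ppm HOCl: 1.86 / 0.7425 = 2.505 ppm.
(a) FC to add: 2.505 − 0.3 = 2.205 mg/L as Cl₂.
(a) Cl₂ equivalent: 2.205 mg/L × 239,000 L = 527 g.
(a) Product at 14.9% available Cl: 527 / 0.149 = 3537 g.
(a) Volume: 3537 g ÷ 1.08 g/mL = 3275 mL.

(b) Available chlorine delivered: 1640 g × 0.891 = 1461 g as Cl₂.
(b) Concentration rise: 1461 g / 698,000 L = 2.093 mg/L = 2.09 ppm.
(b) Final FC: 0.6 + 2.09 = 2.69 ppm.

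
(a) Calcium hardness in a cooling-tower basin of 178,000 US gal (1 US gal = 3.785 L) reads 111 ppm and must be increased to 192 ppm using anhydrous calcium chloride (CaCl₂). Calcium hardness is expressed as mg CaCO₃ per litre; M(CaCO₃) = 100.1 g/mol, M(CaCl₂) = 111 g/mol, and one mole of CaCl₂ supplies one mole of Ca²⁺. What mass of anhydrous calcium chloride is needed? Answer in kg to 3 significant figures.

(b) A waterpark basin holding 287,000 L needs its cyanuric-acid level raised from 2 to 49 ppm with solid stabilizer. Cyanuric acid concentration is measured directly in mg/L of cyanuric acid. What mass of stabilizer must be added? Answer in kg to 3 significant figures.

(a) Volume: 178,000 US gal × 3.785 L/gal = 673,730 L.
(a) Hardness to add: (192 − 111) = 81 mg/L as CaCO₃ × 673,730 L = 54,570 g as CaCO₃.
(a) Moles of Ca²⁺ (1 mol Ca²⁺ ≡ 1 mol CaCO₃): 54,570 / 100.1 g/mol = 545.2 mol.
(a) Mass of CaCl₂: 545.2 × 111 = 60,510 g.

(b) CYA to add: (49 − 2) = 47 mg/L × 287,000 L = 13,490 g cyanuric acid.

(a) 60.5 kg; (b) 13.5 kg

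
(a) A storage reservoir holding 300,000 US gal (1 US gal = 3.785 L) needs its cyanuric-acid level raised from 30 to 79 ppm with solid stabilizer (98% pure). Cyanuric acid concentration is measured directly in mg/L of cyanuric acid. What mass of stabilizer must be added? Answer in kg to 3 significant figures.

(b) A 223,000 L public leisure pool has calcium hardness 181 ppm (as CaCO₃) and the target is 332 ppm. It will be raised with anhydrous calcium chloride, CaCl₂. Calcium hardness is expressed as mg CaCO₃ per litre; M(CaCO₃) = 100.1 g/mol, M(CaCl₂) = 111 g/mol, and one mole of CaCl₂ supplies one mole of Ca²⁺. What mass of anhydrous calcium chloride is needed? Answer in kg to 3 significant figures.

(a) Volume: 300,000 US gal × 3.785 L/gal = 1,135,500 L.
(a) CYA to add: (79 − 30) = 49 mg/L × 1,135,500 L = 55,640 g cyanuric acid.
(a) At 98% purity: 55,640 / 0.98 = 56,780 g product.

(b) Hardness to add: (332 − 181) = 151 mg/L as CaCO₃ × 223,000 L = 33,670 g as CaCO₃.
(b) Moles of Ca²⁺ (1 mol Ca²⁺ ≡ 1 mol CaCO₃): 33,670 / 100.1 g/mol = 336.4 mol.
(b) Mass of CaCl₂: 336.4 × 111 = 37,340 g.

(a) 56.8 kg; (b) 37.3 kg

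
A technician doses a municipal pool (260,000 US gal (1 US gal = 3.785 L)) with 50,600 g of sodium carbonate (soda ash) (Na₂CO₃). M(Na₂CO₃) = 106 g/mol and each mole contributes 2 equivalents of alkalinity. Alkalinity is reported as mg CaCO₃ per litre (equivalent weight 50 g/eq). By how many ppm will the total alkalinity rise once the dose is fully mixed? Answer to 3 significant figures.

Volume: 260,000 US gal × 3.785 L/gal = 984,100 L.
Moles of Na₂CO₃: 50,600 g ÷ 106 g/mol = 477.4 mol → 954.7 eq of alkalinity.
As CaCO₃: 954.7 eq × 50 g/eq = 47,740 g.
Rise: 47,740 g / 984,100 L × 1000 = 48.51 mg/L.

48.5 ppm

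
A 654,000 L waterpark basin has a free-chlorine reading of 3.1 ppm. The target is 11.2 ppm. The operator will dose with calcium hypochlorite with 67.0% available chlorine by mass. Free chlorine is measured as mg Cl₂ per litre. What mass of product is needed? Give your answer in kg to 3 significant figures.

7.91 kg

Chlorine deficit: 11.2 − 3.1 = 8.1 ppm = 8.1 mg/L as Cl₂.
Cl₂ equivalent needed: 8.1 mg/L × 654,000 L = 5,297,000 mg = 5297 g.
Product at 67.0% available chlorine: 5297 / 0.67 = 7907 g.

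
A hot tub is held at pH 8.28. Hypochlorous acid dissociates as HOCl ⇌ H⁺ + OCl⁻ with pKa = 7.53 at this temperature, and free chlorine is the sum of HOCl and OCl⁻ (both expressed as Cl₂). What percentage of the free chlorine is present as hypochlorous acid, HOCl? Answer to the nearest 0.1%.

15.1%

[OCl⁻]/[HOCl] = 10^(pH − pKa) = 10^(8.28 − 7.53) = 10^0.75 = 5.623.
Fraction as HOCl = 1 / (1 + 5.623) = 0.151.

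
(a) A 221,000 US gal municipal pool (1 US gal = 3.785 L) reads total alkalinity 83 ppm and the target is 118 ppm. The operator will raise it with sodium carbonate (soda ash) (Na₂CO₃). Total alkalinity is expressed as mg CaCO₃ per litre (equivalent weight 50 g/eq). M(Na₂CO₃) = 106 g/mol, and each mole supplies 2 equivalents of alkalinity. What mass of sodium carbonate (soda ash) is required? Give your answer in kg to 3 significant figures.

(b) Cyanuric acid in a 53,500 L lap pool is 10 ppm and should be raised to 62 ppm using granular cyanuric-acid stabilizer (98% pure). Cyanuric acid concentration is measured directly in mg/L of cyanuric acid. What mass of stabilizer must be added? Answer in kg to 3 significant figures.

(a) Volume: 221,000 US gal × 3.785 L/gal = 836,485 L.
(a) Alkalinity to add: (118 − 83) = 35 mg/L as CaCO₃ × 836,485 L = 29,280 g as CaCO₃.
(a) Equivalents: 29,280 g ÷ 50 g/eq = 585.5 eq.
(a) Each mole of Na₂CO₃ supplies 2 eq, so 585.5 / 2 = 292.8 mol.
(a) Mass: 292.8 mol × 106 g/mol = 31,030 g.

(b) CYA to add: (62 − 10) = 52 mg/L × 53,500 L = 2782 g cyanuric acid.
(b) At 98% purity: 2782 / 0.98 = 2839 g product.

(a) 31.0 kg; (b) 2.84 kg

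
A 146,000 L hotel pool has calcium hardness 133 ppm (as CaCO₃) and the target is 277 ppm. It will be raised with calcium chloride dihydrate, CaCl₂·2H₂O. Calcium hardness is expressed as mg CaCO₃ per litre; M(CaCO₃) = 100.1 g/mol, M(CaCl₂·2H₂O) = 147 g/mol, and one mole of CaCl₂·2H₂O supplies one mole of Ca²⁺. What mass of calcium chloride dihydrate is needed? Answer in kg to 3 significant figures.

Hardness to add: (277 − 133) = 144 mg/L as CaCO₃ × 146,000 L = 21,020 g as CaCO₃.
Moles of Ca²⁺ (1 mol Ca²⁺ ≡ 1 mol CaCO₃): 21,020 / 100.1 g/mol = 210 mol.
Mass of CaCl₂·2H₂O: 210 × 147 = 30,870 g.

30.9 kg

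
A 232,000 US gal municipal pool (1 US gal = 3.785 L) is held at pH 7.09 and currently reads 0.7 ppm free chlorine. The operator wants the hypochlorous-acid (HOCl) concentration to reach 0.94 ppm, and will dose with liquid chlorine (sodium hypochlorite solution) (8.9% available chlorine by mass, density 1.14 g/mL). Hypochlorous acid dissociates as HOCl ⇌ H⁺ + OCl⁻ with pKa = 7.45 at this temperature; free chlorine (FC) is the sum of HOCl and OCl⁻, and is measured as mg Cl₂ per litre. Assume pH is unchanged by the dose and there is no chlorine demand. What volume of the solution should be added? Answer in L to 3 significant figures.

Volume: 232,000 US gal × 3.785 L/gal = 878,120 L.
[OCl⁻]/[HOCl] = 10^(pH − pKa) = 10^(7.09 − 7.45) = 0.4365; fraction as HOCl = 1/(1 + 0.4365) = 0.6961.
Free chlorine required for 0.94 ppm HOCl: 0.94 / 0.6961 = 1.35 ppm.
FC to add: 1.35 − 0.7 = 0.6503 mg/L as Cl₂.
Cl₂ equivalent: 0.6503 mg/L × 878,120 L = 571.1 g.
Product at 8.9% available Cl: 571.1 / 0.089 = 6416 g.
Volume: 6416 g ÷ 1.14 g/mL = 5628 mL.

5.63 L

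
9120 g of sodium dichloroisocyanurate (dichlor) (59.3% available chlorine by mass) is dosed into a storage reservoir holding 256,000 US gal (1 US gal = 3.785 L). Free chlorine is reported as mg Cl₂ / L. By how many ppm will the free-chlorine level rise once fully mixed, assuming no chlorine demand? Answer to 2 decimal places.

5.58 ppm

Volume: 256,000 US gal × 3.785 L/gal = 968,960 L.
Available chlorine delivered: 9120 g × 0.593 = 5408 g as Cl₂.
Concentration rise: 5408 g / 968,960 L = 5.581 mg/L = 5.58 ppm.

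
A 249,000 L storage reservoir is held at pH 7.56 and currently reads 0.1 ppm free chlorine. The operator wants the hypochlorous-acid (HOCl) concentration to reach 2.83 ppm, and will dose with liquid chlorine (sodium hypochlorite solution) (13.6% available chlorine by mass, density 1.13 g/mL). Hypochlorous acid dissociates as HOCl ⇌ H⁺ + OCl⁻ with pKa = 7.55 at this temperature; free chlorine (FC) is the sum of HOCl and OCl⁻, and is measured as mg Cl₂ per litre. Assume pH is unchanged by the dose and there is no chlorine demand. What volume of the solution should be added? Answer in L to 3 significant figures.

[OCl⁻]/[HOCl] = 10^(pH − pKa) = 10^(7.56 − 7.55) = 1.023; fraction as HOCl = 1/(1 + 1.023) = 0.4942.
Free chlorine required for 2.83 ppm HOCl: 2.83 / 0.4942 = 5.726 ppm.
FC to add: 5.726 − 0.1 = 5.626 mg/L as Cl₂.
Cl₂ equivalent: 5.626 mg/L × 249,000 L = 1401 g.
Product at 13.6% available Cl: 1401 / 0.136 = 10,300 g.
Volume: 10,300 g ÷ 1.13 g/mL = 9115 mL.

9.12 L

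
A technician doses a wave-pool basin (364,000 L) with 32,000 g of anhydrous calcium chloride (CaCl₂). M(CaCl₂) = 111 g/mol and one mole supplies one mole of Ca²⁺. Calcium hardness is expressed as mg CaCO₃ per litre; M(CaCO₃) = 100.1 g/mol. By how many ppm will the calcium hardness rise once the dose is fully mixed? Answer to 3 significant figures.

Moles of Ca²⁺: 32,000 g ÷ 111 g/mol = 288.3 mol.
As CaCO₃: 288.3 mol × 100.1 g/mol = 28,860 g.
Rise: 28,860 g / 364,000 L × 1000 = 79.28 mg/L.

79.3 ppm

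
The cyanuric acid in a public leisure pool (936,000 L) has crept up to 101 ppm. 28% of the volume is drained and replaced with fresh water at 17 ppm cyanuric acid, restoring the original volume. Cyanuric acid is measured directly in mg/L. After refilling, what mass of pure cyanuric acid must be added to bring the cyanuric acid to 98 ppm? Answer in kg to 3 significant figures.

19.2 kg

After draining 28% and refilling: 101 × 0.72 + 17 × 0.28 = 77.48 ppm.
Deficit to target: 98 − 77.48 = 20.52 mg/L.
Mass: 20.52 mg/L × 936,000 L = 19,210 g cyanuric acid.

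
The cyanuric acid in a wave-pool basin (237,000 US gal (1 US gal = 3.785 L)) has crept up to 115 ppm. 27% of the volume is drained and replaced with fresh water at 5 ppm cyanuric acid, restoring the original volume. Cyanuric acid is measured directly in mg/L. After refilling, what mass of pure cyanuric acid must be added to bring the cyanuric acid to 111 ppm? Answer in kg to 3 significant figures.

Volume: 237,000 US gal × 3.785 L/gal = 897,045 L.
After draining 27% and refilling: 115 × 0.73 + 5 × 0.27 = 85.3 ppm.
Deficit to target: 111 − 85.3 = 25.7 mg/L.
Mass: 25.7 mg/L × 897,045 L = 23,050 g cyanuric acid.

23.1 kg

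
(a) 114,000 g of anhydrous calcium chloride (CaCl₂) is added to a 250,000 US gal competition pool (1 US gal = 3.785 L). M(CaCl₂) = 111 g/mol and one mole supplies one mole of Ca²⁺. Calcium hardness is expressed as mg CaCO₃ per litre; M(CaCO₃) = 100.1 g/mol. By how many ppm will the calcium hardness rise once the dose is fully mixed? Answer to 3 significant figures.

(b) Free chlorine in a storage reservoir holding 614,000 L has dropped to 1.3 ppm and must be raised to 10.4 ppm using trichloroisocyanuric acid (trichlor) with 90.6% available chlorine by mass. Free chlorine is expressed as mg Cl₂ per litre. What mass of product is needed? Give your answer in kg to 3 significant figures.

(a) Volume: 250,000 US gal × 3.785 L/gal = 946,250 L.
(a) Moles of Ca²⁺: 114,000 g ÷ 111 g/mol = 1027 mol.
(a) As CaCO₃: 1027 mol × 100.1 g/mol = 102,800 g.
(a) Rise: 102,800 g / 946,250 L × 1000 = 108.6 mg/L.

(b) Chlorine deficit: 10.4 − 1.3 = 9.1 ppm = 9.1 mg/L as Cl₂.
(b) Cl₂ equivalent needed: 9.1 mg/L × 614,000 L = 5,587,000 mg = 5587 g.
(b) Product at 90.6% available chlorine: 5587 / 0.906 = 6167 g.

(a) 109 ppm; (b) 6.17 kg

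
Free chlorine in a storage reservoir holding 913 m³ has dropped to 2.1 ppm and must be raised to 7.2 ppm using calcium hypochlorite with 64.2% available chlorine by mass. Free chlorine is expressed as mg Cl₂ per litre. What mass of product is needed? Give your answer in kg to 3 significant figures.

7.25 kg

Volume: 913 m³ = 913,000 L.
Chlorine deficit: 7.2 − 2.1 = 5.1 ppm = 5.1 mg/L as Cl₂.
Cl₂ equivalent needed: 5.1 mg/L × 913,000 L = 4,656,000 mg = 4656 g.
Product at 64.2% available chlorine: 4656 / 0.642 = 7253 g.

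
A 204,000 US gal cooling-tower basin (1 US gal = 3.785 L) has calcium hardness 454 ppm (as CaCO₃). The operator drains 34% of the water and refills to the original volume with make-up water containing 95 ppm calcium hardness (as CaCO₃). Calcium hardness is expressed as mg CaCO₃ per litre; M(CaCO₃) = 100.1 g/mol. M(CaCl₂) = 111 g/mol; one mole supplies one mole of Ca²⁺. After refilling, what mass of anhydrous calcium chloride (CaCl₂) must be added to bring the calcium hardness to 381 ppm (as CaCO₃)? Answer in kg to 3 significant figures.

42.0 kg

Volume: 204,000 US gal × 3.785 L/gal = 772,140 L.
After draining 34% and refilling: 454 × 0.66 + 95 × 0.34 = 331.94 ppm.
Deficit to target: 381 − 331.94 = 49.06 mg/L.
As CaCO₃: 49.06 mg/L × 772,140 L = 37,880 g; ÷ 100.1 = 378.4 mol Ca²⁺.
Mass: 378.4 × 111 = 42,010 g.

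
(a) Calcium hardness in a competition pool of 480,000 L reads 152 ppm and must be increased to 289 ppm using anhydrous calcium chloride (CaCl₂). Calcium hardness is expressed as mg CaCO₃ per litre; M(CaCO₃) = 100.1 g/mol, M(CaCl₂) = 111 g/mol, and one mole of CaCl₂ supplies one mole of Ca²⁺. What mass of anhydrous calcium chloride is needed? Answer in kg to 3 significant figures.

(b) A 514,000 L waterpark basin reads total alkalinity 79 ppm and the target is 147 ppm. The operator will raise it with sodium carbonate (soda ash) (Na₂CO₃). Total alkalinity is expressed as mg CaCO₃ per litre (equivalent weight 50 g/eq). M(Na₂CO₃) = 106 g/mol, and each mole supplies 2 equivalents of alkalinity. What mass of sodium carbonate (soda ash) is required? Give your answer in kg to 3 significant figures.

(a) Hardness to add: (289 − 152) = 137 mg/L as CaCO₃ × 480,000 L = 65,760 g as CaCO₃.
(a) Moles of Ca²⁺ (1 mol Ca²⁺ ≡ 1 mol CaCO₃): 65,760 / 100.1 g/mol = 656.9 mol.
(a) Mass of CaCl₂: 656.9 × 111 = 72,920 g.

(b) Alkalinity to add: (147 − 79) = 68 mg/L as CaCO₃ × 514,000 L = 34,950 g as CaCO₃.
(b) Equivalents: 34,950 g ÷ 50 g/eq = 699 eq.
(b) Each mole of Na₂CO₃ supplies 2 eq, so 699 / 2 = 349.5 mol.
(b) Mass: 349.5 mol × 106 g/mol = 37,050 g.

(a) 72.9 kg; (b) 37.0 kg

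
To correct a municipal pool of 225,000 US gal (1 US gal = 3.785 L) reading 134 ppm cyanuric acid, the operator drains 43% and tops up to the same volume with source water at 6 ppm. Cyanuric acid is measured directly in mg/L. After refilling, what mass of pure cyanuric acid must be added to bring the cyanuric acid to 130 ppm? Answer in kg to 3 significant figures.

Volume: 225,000 US gal × 3.785 L/gal = 851,625 L.
After draining 43% and refilling: 134 × 0.57 + 6 × 0.43 = 78.96 ppm.
Deficit to target: 130 − 78.96 = 51.04 mg/L.
Mass: 51.04 mg/L × 851,625 L = 43,470 g cyanuric acid.

43.5 kg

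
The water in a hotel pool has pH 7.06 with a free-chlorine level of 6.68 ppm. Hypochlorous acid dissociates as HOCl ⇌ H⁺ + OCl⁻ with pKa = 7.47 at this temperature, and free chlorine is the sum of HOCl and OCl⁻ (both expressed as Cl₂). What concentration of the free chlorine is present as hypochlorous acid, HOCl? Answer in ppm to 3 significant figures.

4.81 ppm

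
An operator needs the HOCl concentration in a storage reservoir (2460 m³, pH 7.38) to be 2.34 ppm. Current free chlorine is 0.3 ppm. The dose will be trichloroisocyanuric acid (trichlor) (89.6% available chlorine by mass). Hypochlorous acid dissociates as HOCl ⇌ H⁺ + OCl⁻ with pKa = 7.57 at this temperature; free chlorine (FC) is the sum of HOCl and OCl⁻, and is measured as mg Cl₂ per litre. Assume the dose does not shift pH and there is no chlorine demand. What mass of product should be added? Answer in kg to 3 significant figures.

Volume: 2460 m³ = 2,460,000 L.
[OCl⁻]/[HOCl] = 10^(pH − pKa) = 10^(7.38 − 7.57) = 0.6457; fraction as HOCl = 1/(1 + 0.6457) = 0.6077.
Free chlorine required for 2.34 ppm HOCl: 2.34 / 0.6077 = 3.851 ppm.
FC to add: 3.851 − 0.3 = 3.551 mg/L as Cl₂.
Cl₂ equivalent: 3.551 mg/L × 2,460,000 L = 8735 g.
Product at 89.6% available Cl: 8735 / 0.896 = 9749 g.

9.75 kg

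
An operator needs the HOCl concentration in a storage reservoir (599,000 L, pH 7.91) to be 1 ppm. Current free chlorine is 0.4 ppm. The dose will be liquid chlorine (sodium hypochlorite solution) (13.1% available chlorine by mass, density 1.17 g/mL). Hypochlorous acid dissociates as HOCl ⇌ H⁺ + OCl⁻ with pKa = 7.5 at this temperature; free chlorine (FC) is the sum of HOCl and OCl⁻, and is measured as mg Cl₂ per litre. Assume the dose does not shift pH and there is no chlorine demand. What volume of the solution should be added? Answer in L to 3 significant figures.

[OCl⁻]/[HOCl] = 10^(pH − pKa) = 10^(7.91 − 7.5) = 2.57; fraction as HOCl = 1/(1 + 2.57) = 0.2801.
Free chlorine required for 1 ppm HOCl: 1 / 0.2801 = 3.57 ppm.
FC to add: 3.57 − 0.4 = 3.17 mg/L as Cl₂.
Cl₂ equivalent: 3.17 mg/L × 599,000 L = 1899 g.
Product at 13.1% available Cl: 1899 / 0.131 = 14,500 g.
Volume: 14,500 g ÷ 1.17 g/mL = 12,390 mL.

12.4 L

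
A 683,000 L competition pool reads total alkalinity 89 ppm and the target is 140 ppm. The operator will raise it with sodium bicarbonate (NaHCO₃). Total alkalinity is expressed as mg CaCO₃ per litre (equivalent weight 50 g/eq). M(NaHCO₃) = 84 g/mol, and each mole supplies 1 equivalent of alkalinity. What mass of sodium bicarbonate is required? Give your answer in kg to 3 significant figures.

58.5 kg

Alkalinity to add: (140 − 89) = 51 mg/L as CaCO₃ × 683,000 L = 34,830 g as CaCO₃.
Equivalents: 34,830 g ÷ 50 g/eq = 696.7 eq.
NaHCO₃ supplies 1 eq per mole → 696.7 mol.
Mass: 696.7 mol × 84 g/mol = 58,520 g.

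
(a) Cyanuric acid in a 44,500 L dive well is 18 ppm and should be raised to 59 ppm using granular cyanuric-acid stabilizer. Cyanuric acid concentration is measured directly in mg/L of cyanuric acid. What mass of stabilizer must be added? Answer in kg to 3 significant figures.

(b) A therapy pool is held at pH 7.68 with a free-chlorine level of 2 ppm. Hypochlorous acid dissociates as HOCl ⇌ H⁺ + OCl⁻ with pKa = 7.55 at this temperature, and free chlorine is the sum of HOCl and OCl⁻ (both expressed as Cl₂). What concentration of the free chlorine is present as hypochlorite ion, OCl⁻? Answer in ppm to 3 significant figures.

(a) CYA to add: (59 − 18) = 41 mg/L × 44,500 L = 1824 g cyanuric acid.

(b) [OCl⁻]/[HOCl] = 10^(pH − pKa) = 10^(7.68 − 7.55) = 10^0.13 = 1.349.
(b) Fraction as HOCl = 1 / (1 + 1.349) = 0.4257.
(b) OCl⁻ = (1 − 0.4257) × 2 ppm = 1.149 ppm.

(a) 1.82 kg; (b) 1.15 ppm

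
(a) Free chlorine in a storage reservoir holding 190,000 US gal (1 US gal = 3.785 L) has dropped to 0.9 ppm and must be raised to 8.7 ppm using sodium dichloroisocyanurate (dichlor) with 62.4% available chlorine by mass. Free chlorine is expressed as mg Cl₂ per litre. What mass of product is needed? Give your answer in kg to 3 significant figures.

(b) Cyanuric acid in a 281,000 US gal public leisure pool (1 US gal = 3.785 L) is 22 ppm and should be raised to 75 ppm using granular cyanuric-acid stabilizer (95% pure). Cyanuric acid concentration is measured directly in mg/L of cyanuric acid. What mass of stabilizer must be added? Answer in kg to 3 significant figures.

(a) 8.99 kg; (b) 59.3 kg

(a) Volume: 190,000 US gal × 3.785 L/gal = 719,150 L.
(a) Chlorine deficit: 8.7 − 0.9 = 7.8 ppm = 7.8 mg/L as Cl₂.
(a) Cl₂ equivalent needed: 7.8 mg/L × 719,150 L = 5,609,000 mg = 5609 g.
(a) Product at 62.4% available chlorine: 5609 / 0.624 = 8989 g.

(b) Volume: 281,000 US gal × 3.785 L/gal = 1,063,585 L.
(b) CYA to add: (75 − 22) = 53 mg/L × 1,063,585 L = 56,370 g cyanuric acid.
(b) At 95% purity: 56,370 / 0.95 = 59,340 g product.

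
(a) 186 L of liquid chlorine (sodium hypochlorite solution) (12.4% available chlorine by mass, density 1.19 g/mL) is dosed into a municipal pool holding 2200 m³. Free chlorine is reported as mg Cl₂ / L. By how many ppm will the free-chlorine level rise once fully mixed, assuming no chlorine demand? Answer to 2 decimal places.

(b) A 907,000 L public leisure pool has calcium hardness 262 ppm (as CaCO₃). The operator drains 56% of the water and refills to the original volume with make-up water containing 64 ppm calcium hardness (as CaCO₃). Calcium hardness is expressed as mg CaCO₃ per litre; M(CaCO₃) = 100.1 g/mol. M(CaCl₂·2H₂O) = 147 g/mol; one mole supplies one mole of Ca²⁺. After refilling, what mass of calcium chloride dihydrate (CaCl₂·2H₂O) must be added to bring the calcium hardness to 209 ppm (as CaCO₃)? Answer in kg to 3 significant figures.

(a) 12.48 ppm; (b) 77.1 kg

(a) Volume: 2200 m³ = 2,200,000 L.
(a) Mass of solution: 186 L × 1000 mL/L × 1.19 g/mL = 221,300 g.
(a) Available chlorine delivered: 221,300 g × 0.124 = 27,450 g as Cl₂.
(a) Concentration rise: 27,450 g / 2,200,000 L = 12.48 mg/L = 12.48 ppm.

(b) After draining 56% and refilling: 262 × 0.44 + 64 × 0.56 = 151.12 ppm.
(b) Deficit to target: 209 − 151.12 = 57.88 mg/L.
(b) As CaCO₃: 57.88 mg/L × 907,000 L = 52,500 g; ÷ 100.1 = 524.4 mol Ca²⁺.
(b) Mass: 524.4 × 147 = 77,090 g.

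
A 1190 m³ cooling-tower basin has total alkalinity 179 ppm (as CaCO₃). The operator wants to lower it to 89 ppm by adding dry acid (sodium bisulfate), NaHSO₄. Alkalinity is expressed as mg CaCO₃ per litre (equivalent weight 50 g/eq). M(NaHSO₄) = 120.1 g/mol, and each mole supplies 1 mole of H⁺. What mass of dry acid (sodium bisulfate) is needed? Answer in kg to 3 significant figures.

Volume: 1190 m³ = 1,190,000 L.
Alkalinity to neutralize: (179 − 89) = 90 mg/L as CaCO₃ × 1,190,000 L = 107,100 g as CaCO₃.
Equivalents of H⁺ required: 107,100 ÷ 50 g/eq = 2142 eq = 2142 mol NaHSO₄.
Mass of NaHSO₄: 2142 × 120.1 = 257,300 g.

257 kg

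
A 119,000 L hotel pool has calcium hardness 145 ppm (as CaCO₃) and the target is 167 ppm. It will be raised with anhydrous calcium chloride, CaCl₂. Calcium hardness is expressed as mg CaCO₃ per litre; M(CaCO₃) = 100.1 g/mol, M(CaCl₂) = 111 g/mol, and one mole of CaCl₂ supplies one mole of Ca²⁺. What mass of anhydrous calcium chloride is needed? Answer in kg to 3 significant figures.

Hardness to add: (167 − 145) = 22 mg/L as CaCO₃ × 119,000 L = 2618 g as CaCO₃.
Moles of Ca²⁺ (1 mol Ca²⁺ ≡ 1 mol CaCO₃): 2618 / 100.1 g/mol = 26.15 mol.
Mass of CaCl₂: 26.15 × 111 = 2903 g.

2.90 kg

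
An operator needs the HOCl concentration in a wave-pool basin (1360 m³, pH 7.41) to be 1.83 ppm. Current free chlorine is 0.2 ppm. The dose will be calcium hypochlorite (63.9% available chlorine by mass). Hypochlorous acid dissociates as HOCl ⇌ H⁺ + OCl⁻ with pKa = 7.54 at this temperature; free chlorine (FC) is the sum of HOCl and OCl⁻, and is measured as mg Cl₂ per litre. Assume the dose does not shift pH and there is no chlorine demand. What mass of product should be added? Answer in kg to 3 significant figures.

Volume: 1360 m³ = 1,360,000 L.
[OCl⁻]/[HOCl] = 10^(pH − pKa) = 10^(7.41 − 7.54) = 0.7413; fraction as HOCl = 1/(1 + 0.7413) = 0.5743.
Free chlorine required for 1.83 ppm HOCl: 1.83 / 0.5743 = 3.187 ppm.
FC to add: 3.187 − 0.2 = 2.987 mg/L as Cl₂.
Cl₂ equivalent: 2.987 mg/L × 1,360,000 L = 4062 g.
Product at 63.9% available Cl: 4062 / 0.639 = 6356 g.

6.36 kg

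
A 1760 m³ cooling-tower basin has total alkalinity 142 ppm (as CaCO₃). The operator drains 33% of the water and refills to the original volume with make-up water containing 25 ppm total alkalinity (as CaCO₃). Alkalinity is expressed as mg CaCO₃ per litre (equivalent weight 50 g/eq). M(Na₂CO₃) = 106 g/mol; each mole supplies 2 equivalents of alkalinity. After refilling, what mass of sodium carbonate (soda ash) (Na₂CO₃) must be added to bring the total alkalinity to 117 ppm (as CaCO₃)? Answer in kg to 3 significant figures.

Volume: 1760 m³ = 1,760,000 L.
After draining 33% and refilling: 142 × 0.67 + 25 × 0.33 = 103.39 ppm.
Deficit to target: 117 − 103.39 = 13.61 mg/L.
As CaCO₃: 13.61 mg/L × 1,760,000 L = 23,950 g; ÷ 50 g/eq ÷ 2 = 239.5 mol Na₂CO₃.
Mass: 239.5 × 106 = 25,390 g.

25.4 kg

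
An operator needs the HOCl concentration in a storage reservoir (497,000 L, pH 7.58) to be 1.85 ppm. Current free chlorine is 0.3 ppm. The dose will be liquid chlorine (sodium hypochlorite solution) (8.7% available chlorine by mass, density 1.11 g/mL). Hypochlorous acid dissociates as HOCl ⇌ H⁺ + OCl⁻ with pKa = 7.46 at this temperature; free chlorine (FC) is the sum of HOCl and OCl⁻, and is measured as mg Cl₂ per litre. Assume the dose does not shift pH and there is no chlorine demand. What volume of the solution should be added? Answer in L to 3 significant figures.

[OCl⁻]/[HOCl] = 10^(pH − pKa) = 10^(7.58 − 7.46) = 1.318; fraction as HOCl = 1/(1 + 1.318) = 0.4314.
Free chlorine required for 1.85 ppm HOCl: 1.85 / 0.4314 = 4.289 ppm.
FC to add: 4.289 − 0.3 = 3.989 mg/L as Cl₂.
Cl₂ equivalent: 3.989 mg/L × 497,000 L = 1982 g.
Product at 8.7% available Cl: 1982 / 0.087 = 22,790 g.
Volume: 22,790 g ÷ 1.11 g/mL = 20,530 mL.

20.5 L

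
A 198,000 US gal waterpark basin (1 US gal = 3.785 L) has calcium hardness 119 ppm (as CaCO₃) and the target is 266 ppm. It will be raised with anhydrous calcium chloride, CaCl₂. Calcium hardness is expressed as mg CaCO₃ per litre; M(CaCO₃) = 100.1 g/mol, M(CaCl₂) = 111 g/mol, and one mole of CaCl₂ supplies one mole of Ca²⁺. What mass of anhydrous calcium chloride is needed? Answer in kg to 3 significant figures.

122 kg

Volume: 198,000 US gal × 3.785 L/gal = 749,430 L.
Hardness to add: (266 − 119) = 147 mg/L as CaCO₃ × 749,430 L = 110,200 g as CaCO₃.
Moles of Ca²⁺ (1 mol Ca²⁺ ≡ 1 mol CaCO₃): 110,200 / 100.1 g/mol = 1101 mol.
Mass of CaCl₂: 1101 × 111 = 122,200 g.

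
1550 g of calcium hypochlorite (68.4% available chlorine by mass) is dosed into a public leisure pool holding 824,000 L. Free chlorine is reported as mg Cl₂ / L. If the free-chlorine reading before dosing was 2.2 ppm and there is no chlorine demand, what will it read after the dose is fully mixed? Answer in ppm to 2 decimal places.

3.49 ppm

Available chlorine delivered: 1550 g × 0.684 = 1060 g as Cl₂.
Concentration rise: 1060 g / 824,000 L = 1.287 mg/L = 1.29 ppm.
Final FC: 2.2 + 1.29 = 3.49 ppm.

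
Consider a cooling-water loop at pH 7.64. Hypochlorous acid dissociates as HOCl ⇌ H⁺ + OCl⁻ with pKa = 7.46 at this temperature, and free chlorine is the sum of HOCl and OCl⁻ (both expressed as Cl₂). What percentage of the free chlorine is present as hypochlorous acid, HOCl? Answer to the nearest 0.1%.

39.8%

[OCl⁻]/[HOCl] = 10^(pH − pKa) = 10^(7.64 − 7.46) = 10^0.18 = 1.514.
Fraction as HOCl = 1 / (1 + 1.514) = 0.3978.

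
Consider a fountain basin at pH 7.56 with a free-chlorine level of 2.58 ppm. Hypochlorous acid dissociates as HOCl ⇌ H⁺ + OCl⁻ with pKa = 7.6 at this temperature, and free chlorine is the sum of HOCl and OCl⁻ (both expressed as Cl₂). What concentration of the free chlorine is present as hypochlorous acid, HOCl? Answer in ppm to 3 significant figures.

1.35 ppm

[OCl⁻]/[HOCl] = 10^(pH − pKa) = 10^(7.56 − 7.6) = 10^-0.04 = 0.912.
Fraction as HOCl = 1 / (1 + 0.912) = 0.523.
HOCl = 0.523 × 2.58 ppm = 1.349 ppm.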